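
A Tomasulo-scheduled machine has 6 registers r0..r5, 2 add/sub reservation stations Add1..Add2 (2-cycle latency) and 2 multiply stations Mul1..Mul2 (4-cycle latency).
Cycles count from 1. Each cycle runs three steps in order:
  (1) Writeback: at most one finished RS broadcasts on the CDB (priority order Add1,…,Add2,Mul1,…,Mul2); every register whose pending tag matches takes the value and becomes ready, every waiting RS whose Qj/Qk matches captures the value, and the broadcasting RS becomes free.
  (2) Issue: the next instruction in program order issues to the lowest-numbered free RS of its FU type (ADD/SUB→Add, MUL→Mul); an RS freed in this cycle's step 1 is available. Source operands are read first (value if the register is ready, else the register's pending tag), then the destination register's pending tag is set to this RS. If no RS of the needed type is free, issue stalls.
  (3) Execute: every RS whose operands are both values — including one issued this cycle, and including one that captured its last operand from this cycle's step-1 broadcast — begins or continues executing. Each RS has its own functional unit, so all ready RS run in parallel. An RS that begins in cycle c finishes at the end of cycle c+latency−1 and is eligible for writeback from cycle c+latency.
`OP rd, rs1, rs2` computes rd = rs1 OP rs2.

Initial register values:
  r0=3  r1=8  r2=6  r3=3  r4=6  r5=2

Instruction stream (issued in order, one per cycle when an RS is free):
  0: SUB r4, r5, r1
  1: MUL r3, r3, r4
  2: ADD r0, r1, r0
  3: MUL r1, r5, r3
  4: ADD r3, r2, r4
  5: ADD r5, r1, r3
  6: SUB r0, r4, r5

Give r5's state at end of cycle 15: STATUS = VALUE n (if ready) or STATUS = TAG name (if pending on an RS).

STATUS = VALUE -36

c1: issue SUB r4<-Add1 | r0:3,r1:8,r2:6,r3:3,r4:Add1,r5:2
c2: issue MUL r3<-Mul1 | r0:3,r1:8,r2:6,r3:Mul1,r4:Add1,r5:2
c3: CDB Add1=-6; issue ADD r0<-Add1 | r0:Add1,r1:8,r2:6,r3:Mul1,r4:-6,r5:2
c4: issue MUL r1<-Mul2 | r0:Add1,r1:Mul2,r2:6,r3:Mul1,r4:-6,r5:2
c5: CDB Add1=11; issue ADD r3<-Add1 | r0:11,r1:Mul2,r2:6,r3:Add1,r4:-6,r5:2
c6: issue ADD r5<-Add2 | r0:11,r1:Mul2,r2:6,r3:Add1,r4:-6,r5:Add2
c7: CDB Add1=0; issue SUB r0<-Add1 | r0:Add1,r1:Mul2,r2:6,r3:0,r4:-6,r5:Add2
c8: CDB Mul1=-18 | r0:Add1,r1:Mul2,r2:6,r3:0,r4:-6,r5:Add2
c9: - | r0:Add1,r1:Mul2,r2:6,r3:0,r4:-6,r5:Add2
c10: - | r0:Add1,r1:Mul2,r2:6,r3:0,r4:-6,r5:Add2
c11: - | r0:Add1,r1:Mul2,r2:6,r3:0,r4:-6,r5:Add2
c12: CDB Mul2=-36 | r0:Add1,r1:-36,r2:6,r3:0,r4:-6,r5:Add2
c13: - | r0:Add1,r1:-36,r2:6,r3:0,r4:-6,r5:Add2
c14: CDB Add2=-36 | r0:Add1,r1:-36,r2:6,r3:0,r4:-6,r5:-36
c15: - | r0:Add1,r1:-36,r2:6,r3:0,r4:-6,r5:-36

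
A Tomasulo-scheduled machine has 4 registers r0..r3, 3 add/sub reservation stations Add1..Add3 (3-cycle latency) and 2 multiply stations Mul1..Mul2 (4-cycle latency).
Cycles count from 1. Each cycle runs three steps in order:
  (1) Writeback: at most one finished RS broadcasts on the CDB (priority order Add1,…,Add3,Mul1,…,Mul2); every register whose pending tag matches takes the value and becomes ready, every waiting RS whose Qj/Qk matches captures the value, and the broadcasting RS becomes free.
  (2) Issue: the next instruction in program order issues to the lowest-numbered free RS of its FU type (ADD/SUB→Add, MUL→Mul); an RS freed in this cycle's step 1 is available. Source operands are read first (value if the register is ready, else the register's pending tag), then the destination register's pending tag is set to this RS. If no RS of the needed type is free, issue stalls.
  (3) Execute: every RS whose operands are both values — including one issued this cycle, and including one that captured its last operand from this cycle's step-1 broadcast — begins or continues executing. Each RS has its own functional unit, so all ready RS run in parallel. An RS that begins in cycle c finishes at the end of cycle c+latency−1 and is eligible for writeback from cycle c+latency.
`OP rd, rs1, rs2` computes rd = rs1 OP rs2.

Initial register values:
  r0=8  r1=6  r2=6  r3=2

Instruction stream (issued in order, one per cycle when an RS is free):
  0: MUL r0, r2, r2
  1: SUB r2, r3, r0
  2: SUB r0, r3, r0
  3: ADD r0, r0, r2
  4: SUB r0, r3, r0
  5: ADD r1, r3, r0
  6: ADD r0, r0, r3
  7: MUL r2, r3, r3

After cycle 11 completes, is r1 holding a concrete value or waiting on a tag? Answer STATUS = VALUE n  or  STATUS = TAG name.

c1: issue MUL r0<-Mul1 | r0:Mul1,r1:6,r2:6,r3:2
c2: issue SUB r2<-Add1 | r0:Mul1,r1:6,r2:Add1,r3:2
c3: issue SUB r0<-Add2 | r0:Add2,r1:6,r2:Add1,r3:2
c4: issue ADD r0<-Add3 | r0:Add3,r1:6,r2:Add1,r3:2
c5: CDB Mul1=36; stall | r0:Add3,r1:6,r2:Add1,r3:2
c6: stall | r0:Add3,r1:6,r2:Add1,r3:2
c7: stall | r0:Add3,r1:6,r2:Add1,r3:2
c8: CDB Add1=-34; issue SUB r0<-Add1 | r0:Add1,r1:6,r2:-34,r3:2
c9: CDB Add2=-34; issue ADD r1<-Add2 | r0:Add1,r1:Add2,r2:-34,r3:2
c10: stall | r0:Add1,r1:Add2,r2:-34,r3:2
c11: stall | r0:Add1,r1:Add2,r2:-34,r3:2

STATUS = TAG Add2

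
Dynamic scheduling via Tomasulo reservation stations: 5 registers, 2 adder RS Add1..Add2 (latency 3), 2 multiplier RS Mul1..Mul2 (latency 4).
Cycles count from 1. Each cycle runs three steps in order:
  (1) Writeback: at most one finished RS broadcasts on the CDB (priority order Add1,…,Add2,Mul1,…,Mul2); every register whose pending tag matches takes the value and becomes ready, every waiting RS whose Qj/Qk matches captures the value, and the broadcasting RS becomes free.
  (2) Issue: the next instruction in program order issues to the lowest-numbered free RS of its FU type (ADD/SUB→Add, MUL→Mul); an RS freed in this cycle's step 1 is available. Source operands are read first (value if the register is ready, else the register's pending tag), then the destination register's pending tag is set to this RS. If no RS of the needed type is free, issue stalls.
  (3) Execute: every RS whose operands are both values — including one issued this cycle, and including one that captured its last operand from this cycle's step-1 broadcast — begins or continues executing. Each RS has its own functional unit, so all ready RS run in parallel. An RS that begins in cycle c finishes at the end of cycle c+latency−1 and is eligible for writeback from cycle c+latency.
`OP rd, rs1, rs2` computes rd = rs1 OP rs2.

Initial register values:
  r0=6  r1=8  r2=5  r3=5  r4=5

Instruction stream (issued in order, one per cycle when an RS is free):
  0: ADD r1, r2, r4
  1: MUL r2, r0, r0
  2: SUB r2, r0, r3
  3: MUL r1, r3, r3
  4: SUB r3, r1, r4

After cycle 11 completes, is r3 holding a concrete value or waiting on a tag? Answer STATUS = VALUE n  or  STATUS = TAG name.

cycle 1: issue ADD r1<-Add1 // r0:6,r1:Add1,r2:5,r3:5,r4:5
cycle 2: issue MUL r2<-Mul1 // r0:6,r1:Add1,r2:Mul1,r3:5,r4:5
cycle 3: issue SUB r2<-Add2 // r0:6,r1:Add1,r2:Add2,r3:5,r4:5
cycle 4: CDB Add1=10; issue MUL r1<-Mul2 // r0:6,r1:Mul2,r2:Add2,r3:5,r4:5
cycle 5: issue SUB r3<-Add1 // r0:6,r1:Mul2,r2:Add2,r3:Add1,r4:5
cycle 6: CDB Add2=1 // r0:6,r1:Mul2,r2:1,r3:Add1,r4:5
cycle 7: CDB Mul1=36 // r0:6,r1:Mul2,r2:1,r3:Add1,r4:5
cycle 8: CDB Mul2=25 // r0:6,r1:25,r2:1,r3:Add1,r4:5
cycle 9: - // r0:6,r1:25,r2:1,r3:Add1,r4:5
cycle 10: - // r0:6,r1:25,r2:1,r3:Add1,r4:5
cycle 11: CDB Add1=20 // r0:6,r1:25,r2:1,r3:20,r4:5

STATUS = VALUE 20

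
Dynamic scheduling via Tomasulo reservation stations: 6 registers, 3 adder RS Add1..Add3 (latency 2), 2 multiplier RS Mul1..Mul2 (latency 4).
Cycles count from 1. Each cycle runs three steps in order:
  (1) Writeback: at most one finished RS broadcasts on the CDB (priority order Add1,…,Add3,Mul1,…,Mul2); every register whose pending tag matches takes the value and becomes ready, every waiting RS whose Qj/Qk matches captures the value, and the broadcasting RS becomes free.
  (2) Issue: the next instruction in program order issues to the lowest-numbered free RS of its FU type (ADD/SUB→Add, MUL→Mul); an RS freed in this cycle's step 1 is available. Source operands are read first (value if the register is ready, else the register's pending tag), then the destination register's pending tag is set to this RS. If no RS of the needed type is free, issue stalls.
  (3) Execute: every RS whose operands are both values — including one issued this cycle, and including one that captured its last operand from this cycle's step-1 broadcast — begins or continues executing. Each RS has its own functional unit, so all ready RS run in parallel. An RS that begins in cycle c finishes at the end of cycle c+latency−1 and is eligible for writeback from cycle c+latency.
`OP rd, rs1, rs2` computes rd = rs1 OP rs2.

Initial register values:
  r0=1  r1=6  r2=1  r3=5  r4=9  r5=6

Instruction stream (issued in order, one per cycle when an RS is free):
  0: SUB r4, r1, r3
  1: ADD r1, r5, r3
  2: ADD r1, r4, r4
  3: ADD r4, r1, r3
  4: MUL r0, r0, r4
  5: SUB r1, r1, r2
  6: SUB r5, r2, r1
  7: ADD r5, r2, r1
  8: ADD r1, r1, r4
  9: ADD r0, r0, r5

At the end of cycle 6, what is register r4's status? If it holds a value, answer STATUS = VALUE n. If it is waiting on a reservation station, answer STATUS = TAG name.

cycle 1: issue SUB r4<-Add1 // r0:1,r1:6,r2:1,r3:5,r4:Add1,r5:6
cycle 2: issue ADD r1<-Add2 // r0:1,r1:Add2,r2:1,r3:5,r4:Add1,r5:6
cycle 3: CDB Add1=1; issue ADD r1<-Add1 // r0:1,r1:Add1,r2:1,r3:5,r4:1,r5:6
cycle 4: CDB Add2=11; issue ADD r4<-Add2 // r0:1,r1:Add1,r2:1,r3:5,r4:Add2,r5:6
cycle 5: CDB Add1=2; issue MUL r0<-Mul1 // r0:Mul1,r1:2,r2:1,r3:5,r4:Add2,r5:6
cycle 6: issue SUB r1<-Add1 // r0:Mul1,r1:Add1,r2:1,r3:5,r4:Add2,r5:6

STATUS = TAG Add2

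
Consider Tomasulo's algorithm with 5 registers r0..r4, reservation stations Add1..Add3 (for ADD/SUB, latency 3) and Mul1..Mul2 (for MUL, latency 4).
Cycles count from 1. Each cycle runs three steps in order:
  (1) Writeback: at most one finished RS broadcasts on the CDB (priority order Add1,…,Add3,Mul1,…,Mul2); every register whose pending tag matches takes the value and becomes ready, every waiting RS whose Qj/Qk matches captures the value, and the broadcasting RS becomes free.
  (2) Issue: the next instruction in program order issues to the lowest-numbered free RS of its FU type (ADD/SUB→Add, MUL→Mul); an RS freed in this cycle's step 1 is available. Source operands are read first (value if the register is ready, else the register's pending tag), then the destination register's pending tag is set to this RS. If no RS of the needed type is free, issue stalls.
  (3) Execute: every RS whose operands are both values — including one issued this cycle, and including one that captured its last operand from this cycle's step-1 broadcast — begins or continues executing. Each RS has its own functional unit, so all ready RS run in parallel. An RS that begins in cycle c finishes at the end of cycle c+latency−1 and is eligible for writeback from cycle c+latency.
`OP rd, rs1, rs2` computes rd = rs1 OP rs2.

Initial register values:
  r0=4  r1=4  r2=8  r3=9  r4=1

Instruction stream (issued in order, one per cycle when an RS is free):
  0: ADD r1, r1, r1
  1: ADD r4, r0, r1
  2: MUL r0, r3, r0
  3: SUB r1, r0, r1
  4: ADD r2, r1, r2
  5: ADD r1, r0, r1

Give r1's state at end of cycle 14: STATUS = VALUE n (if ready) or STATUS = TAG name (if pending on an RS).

c1: issue ADD r1<-Add1 | r0:4,r1:Add1,r2:8,r3:9,r4:1
c2: issue ADD r4<-Add2 | r0:4,r1:Add1,r2:8,r3:9,r4:Add2
c3: issue MUL r0<-Mul1 | r0:Mul1,r1:Add1,r2:8,r3:9,r4:Add2
c4: CDB Add1=8; issue SUB r1<-Add1 | r0:Mul1,r1:Add1,r2:8,r3:9,r4:Add2
c5: issue ADD r2<-Add3 | r0:Mul1,r1:Add1,r2:Add3,r3:9,r4:Add2
c6: stall | r0:Mul1,r1:Add1,r2:Add3,r3:9,r4:Add2
c7: CDB Add2=12; issue ADD r1<-Add2 | r0:Mul1,r1:Add2,r2:Add3,r3:9,r4:12
c8: CDB Mul1=36 | r0:36,r1:Add2,r2:Add3,r3:9,r4:12
c9: - | r0:36,r1:Add2,r2:Add3,r3:9,r4:12
c10: - | r0:36,r1:Add2,r2:Add3,r3:9,r4:12
c11: CDB Add1=28 | r0:36,r1:Add2,r2:Add3,r3:9,r4:12
c12: - | r0:36,r1:Add2,r2:Add3,r3:9,r4:12
c13: - | r0:36,r1:Add2,r2:Add3,r3:9,r4:12
c14: CDB Add2=64 | r0:36,r1:64,r2:Add3,r3:9,r4:12

STATUS = VALUE 64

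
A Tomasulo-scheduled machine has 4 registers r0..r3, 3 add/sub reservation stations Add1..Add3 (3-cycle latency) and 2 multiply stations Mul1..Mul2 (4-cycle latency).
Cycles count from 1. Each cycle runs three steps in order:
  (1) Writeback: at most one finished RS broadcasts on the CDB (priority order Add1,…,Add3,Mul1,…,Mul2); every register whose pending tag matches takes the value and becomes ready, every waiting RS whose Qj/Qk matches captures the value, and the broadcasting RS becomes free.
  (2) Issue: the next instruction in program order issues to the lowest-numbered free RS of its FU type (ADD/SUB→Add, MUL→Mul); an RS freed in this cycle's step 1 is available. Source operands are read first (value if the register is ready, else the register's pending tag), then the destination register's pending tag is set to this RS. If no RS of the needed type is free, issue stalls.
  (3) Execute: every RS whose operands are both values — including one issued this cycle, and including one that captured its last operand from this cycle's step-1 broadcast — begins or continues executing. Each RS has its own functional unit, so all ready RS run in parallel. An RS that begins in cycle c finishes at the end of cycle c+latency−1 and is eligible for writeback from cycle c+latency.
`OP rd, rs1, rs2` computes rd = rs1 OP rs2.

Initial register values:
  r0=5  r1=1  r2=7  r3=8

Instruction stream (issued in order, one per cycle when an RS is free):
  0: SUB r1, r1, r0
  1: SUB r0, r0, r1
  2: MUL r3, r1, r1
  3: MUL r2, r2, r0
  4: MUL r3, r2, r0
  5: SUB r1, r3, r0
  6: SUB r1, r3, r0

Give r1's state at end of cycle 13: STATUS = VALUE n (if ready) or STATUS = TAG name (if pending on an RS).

STATUS = TAG Add2

c1: issue SUB r1<-Add1 | r0:5,r1:Add1,r2:7,r3:8
c2: issue SUB r0<-Add2 | r0:Add2,r1:Add1,r2:7,r3:8
c3: issue MUL r3<-Mul1 | r0:Add2,r1:Add1,r2:7,r3:Mul1
c4: CDB Add1=-4; issue MUL r2<-Mul2 | r0:Add2,r1:-4,r2:Mul2,r3:Mul1
c5: stall | r0:Add2,r1:-4,r2:Mul2,r3:Mul1
c6: stall | r0:Add2,r1:-4,r2:Mul2,r3:Mul1
c7: CDB Add2=9; stall | r0:9,r1:-4,r2:Mul2,r3:Mul1
c8: CDB Mul1=16; issue MUL r3<-Mul1 | r0:9,r1:-4,r2:Mul2,r3:Mul1
c9: issue SUB r1<-Add1 | r0:9,r1:Add1,r2:Mul2,r3:Mul1
c10: issue SUB r1<-Add2 | r0:9,r1:Add2,r2:Mul2,r3:Mul1
c11: CDB Mul2=63 | r0:9,r1:Add2,r2:63,r3:Mul1
c12: - | r0:9,r1:Add2,r2:63,r3:Mul1
c13: - | r0:9,r1:Add2,r2:63,r3:Mul1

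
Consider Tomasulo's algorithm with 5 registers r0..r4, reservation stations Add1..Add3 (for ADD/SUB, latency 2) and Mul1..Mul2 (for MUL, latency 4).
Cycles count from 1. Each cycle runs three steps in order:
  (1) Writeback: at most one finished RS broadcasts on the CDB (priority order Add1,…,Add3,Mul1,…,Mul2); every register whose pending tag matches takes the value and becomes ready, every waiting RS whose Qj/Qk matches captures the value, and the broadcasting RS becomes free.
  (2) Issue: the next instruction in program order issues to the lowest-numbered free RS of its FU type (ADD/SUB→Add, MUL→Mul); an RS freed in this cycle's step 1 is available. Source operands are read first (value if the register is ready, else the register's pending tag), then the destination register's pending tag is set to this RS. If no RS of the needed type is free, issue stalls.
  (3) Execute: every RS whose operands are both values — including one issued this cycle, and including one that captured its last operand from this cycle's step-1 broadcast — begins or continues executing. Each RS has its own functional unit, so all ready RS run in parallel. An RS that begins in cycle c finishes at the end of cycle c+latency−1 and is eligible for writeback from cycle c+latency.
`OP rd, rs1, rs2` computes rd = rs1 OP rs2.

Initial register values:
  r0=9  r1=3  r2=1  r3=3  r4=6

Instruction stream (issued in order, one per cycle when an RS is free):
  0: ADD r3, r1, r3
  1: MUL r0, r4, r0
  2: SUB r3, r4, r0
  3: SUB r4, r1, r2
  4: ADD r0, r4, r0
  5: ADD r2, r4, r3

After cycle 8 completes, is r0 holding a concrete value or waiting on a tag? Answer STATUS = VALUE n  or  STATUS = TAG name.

cycle 1: issue ADD r3<-Add1 // r0:9,r1:3,r2:1,r3:Add1,r4:6
cycle 2: issue MUL r0<-Mul1 // r0:Mul1,r1:3,r2:1,r3:Add1,r4:6
cycle 3: CDB Add1=6; issue SUB r3<-Add1 // r0:Mul1,r1:3,r2:1,r3:Add1,r4:6
cycle 4: issue SUB r4<-Add2 // r0:Mul1,r1:3,r2:1,r3:Add1,r4:Add2
cycle 5: issue ADD r0<-Add3 // r0:Add3,r1:3,r2:1,r3:Add1,r4:Add2
cycle 6: CDB Add2=2; issue ADD r2<-Add2 // r0:Add3,r1:3,r2:Add2,r3:Add1,r4:2
cycle 7: CDB Mul1=54 // r0:Add3,r1:3,r2:Add2,r3:Add1,r4:2
cycle 8: - // r0:Add3,r1:3,r2:Add2,r3:Add1,r4:2

STATUS = TAG Add3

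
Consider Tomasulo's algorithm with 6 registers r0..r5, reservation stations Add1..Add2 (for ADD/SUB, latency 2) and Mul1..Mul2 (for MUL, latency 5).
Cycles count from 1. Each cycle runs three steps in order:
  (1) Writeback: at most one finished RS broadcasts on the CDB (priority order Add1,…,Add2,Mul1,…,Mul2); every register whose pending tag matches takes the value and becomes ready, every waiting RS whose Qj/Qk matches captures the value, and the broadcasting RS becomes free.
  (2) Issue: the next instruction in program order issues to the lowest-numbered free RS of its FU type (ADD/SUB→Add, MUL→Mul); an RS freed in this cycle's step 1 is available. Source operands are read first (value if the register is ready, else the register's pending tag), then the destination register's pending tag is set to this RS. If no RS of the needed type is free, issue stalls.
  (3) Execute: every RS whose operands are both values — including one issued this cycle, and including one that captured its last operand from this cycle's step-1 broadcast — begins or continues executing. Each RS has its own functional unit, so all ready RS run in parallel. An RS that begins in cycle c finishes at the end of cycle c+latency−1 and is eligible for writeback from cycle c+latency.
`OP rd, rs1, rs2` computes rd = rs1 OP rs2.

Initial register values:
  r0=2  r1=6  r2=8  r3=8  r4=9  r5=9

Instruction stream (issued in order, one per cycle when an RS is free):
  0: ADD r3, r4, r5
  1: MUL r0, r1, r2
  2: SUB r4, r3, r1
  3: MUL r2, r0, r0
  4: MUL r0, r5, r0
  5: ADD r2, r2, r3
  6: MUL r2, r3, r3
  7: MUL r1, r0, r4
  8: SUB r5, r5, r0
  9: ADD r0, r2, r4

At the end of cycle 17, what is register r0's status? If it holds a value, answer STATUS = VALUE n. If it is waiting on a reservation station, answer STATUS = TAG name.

STATUS = TAG Add1

cycle 1: issue ADD r3<-Add1 // r0:2,r1:6,r2:8,r3:Add1,r4:9,r5:9
cycle 2: issue MUL r0<-Mul1 // r0:Mul1,r1:6,r2:8,r3:Add1,r4:9,r5:9
cycle 3: CDB Add1=18; issue SUB r4<-Add1 // r0:Mul1,r1:6,r2:8,r3:18,r4:Add1,r5:9
cycle 4: issue MUL r2<-Mul2 // r0:Mul1,r1:6,r2:Mul2,r3:18,r4:Add1,r5:9
cycle 5: CDB Add1=12; stall // r0:Mul1,r1:6,r2:Mul2,r3:18,r4:12,r5:9
cycle 6: stall // r0:Mul1,r1:6,r2:Mul2,r3:18,r4:12,r5:9
cycle 7: CDB Mul1=48; issue MUL r0<-Mul1 // r0:Mul1,r1:6,r2:Mul2,r3:18,r4:12,r5:9
cycle 8: issue ADD r2<-Add1 // r0:Mul1,r1:6,r2:Add1,r3:18,r4:12,r5:9
cycle 9: stall // r0:Mul1,r1:6,r2:Add1,r3:18,r4:12,r5:9
cycle 10: stall // r0:Mul1,r1:6,r2:Add1,r3:18,r4:12,r5:9
cycle 11: stall // r0:Mul1,r1:6,r2:Add1,r3:18,r4:12,r5:9
cycle 12: CDB Mul1=432; issue MUL r2<-Mul1 // r0:432,r1:6,r2:Mul1,r3:18,r4:12,r5:9
cycle 13: CDB Mul2=2304; issue MUL r1<-Mul2 // r0:432,r1:Mul2,r2:Mul1,r3:18,r4:12,r5:9
cycle 14: issue SUB r5<-Add2 // r0:432,r1:Mul2,r2:Mul1,r3:18,r4:12,r5:Add2
cycle 15: CDB Add1=2322; issue ADD r0<-Add1 // r0:Add1,r1:Mul2,r2:Mul1,r3:18,r4:12,r5:Add2
cycle 16: CDB Add2=-423 // r0:Add1,r1:Mul2,r2:Mul1,r3:18,r4:12,r5:-423
cycle 17: CDB Mul1=324 // r0:Add1,r1:Mul2,r2:324,r3:18,r4:12,r5:-423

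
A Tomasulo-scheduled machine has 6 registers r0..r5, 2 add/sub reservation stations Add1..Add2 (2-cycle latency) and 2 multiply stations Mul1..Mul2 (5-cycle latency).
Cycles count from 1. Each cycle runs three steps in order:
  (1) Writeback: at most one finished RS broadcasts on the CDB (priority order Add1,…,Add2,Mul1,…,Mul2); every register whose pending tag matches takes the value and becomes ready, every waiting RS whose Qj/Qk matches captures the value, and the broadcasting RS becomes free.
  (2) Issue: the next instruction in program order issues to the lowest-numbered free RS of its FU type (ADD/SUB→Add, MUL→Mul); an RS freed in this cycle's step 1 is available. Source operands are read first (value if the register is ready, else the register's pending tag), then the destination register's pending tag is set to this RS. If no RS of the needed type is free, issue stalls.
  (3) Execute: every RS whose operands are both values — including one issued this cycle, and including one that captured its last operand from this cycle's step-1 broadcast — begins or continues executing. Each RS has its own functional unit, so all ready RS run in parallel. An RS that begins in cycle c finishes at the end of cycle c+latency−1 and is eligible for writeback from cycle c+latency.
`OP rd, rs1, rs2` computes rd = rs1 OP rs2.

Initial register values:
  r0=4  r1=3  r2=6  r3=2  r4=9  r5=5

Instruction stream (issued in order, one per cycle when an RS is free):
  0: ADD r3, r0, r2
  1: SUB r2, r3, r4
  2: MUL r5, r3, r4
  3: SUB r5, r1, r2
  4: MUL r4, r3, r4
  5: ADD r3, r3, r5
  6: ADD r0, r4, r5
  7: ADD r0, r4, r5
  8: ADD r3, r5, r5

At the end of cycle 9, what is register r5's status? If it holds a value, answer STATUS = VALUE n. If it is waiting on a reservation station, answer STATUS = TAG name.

STATUS = VALUE 2

c1: issue ADD r3<-Add1 | r0:4,r1:3,r2:6,r3:Add1,r4:9,r5:5
c2: issue SUB r2<-Add2 | r0:4,r1:3,r2:Add2,r3:Add1,r4:9,r5:5
c3: CDB Add1=10; issue MUL r5<-Mul1 | r0:4,r1:3,r2:Add2,r3:10,r4:9,r5:Mul1
c4: issue SUB r5<-Add1 | r0:4,r1:3,r2:Add2,r3:10,r4:9,r5:Add1
c5: CDB Add2=1; issue MUL r4<-Mul2 | r0:4,r1:3,r2:1,r3:10,r4:Mul2,r5:Add1
c6: issue ADD r3<-Add2 | r0:4,r1:3,r2:1,r3:Add2,r4:Mul2,r5:Add1
c7: CDB Add1=2; issue ADD r0<-Add1 | r0:Add1,r1:3,r2:1,r3:Add2,r4:Mul2,r5:2
c8: CDB Mul1=90; stall | r0:Add1,r1:3,r2:1,r3:Add2,r4:Mul2,r5:2
c9: CDB Add2=12; issue ADD r0<-Add2 | r0:Add2,r1:3,r2:1,r3:12,r4:Mul2,r5:2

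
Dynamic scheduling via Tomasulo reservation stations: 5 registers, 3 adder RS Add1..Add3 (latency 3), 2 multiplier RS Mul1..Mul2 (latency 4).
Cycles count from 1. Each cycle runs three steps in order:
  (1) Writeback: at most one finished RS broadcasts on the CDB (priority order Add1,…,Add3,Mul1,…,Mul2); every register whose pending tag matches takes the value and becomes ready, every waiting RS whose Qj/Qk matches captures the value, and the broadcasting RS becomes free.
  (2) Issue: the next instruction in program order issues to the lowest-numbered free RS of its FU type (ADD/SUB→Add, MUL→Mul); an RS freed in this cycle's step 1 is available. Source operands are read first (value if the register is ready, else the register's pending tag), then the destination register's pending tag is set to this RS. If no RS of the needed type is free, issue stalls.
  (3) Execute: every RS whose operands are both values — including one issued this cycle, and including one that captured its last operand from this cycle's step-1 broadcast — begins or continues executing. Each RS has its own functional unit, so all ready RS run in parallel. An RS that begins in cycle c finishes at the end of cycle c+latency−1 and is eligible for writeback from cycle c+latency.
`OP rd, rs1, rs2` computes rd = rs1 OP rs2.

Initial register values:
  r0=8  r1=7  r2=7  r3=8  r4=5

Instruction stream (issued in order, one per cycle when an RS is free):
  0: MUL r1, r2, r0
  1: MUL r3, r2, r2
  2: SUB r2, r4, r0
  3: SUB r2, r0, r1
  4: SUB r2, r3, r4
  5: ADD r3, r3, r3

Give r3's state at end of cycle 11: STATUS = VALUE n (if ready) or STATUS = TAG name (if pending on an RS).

STATUS = VALUE 98

  c1: issue MUL r1<-Mul1  regs: r0:8,r1:Mul1,r2:7,r3:8,r4:5
  c2: issue MUL r3<-Mul2  regs: r0:8,r1:Mul1,r2:7,r3:Mul2,r4:5
  c3: issue SUB r2<-Add1  regs: r0:8,r1:Mul1,r2:Add1,r3:Mul2,r4:5
  c4: issue SUB r2<-Add2  regs: r0:8,r1:Mul1,r2:Add2,r3:Mul2,r4:5
  c5: CDB Mul1=56; issue SUB r2<-Add3  regs: r0:8,r1:56,r2:Add3,r3:Mul2,r4:5
  c6: CDB Add1=-3; issue ADD r3<-Add1  regs: r0:8,r1:56,r2:Add3,r3:Add1,r4:5
  c7: CDB Mul2=49  regs: r0:8,r1:56,r2:Add3,r3:Add1,r4:5
  c8: CDB Add2=-48  regs: r0:8,r1:56,r2:Add3,r3:Add1,r4:5
  c9: -  regs: r0:8,r1:56,r2:Add3,r3:Add1,r4:5
  c10: CDB Add1=98  regs: r0:8,r1:56,r2:Add3,r3:98,r4:5
  c11: CDB Add3=44  regs: r0:8,r1:56,r2:44,r3:98,r4:5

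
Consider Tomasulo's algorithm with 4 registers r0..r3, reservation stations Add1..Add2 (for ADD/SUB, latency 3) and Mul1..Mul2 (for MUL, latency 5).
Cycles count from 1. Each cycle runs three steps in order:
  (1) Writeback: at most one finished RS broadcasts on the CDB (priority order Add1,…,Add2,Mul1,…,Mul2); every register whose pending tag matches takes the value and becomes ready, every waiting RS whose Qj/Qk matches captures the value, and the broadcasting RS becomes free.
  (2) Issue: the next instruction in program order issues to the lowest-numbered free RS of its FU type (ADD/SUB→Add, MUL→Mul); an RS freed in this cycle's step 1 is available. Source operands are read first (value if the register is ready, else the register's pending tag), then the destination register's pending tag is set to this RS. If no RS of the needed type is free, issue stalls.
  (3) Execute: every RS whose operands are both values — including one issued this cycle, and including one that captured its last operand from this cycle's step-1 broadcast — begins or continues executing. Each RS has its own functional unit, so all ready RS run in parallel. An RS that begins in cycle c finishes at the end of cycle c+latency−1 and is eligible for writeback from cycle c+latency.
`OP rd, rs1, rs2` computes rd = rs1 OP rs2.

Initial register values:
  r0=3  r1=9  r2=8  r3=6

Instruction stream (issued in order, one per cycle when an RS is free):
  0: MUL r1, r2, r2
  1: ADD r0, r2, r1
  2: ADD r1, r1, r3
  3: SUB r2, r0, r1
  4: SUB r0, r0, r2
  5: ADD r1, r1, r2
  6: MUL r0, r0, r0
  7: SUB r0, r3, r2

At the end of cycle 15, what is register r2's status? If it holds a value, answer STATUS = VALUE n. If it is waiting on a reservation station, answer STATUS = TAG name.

STATUS = VALUE 2

  c1: issue MUL r1<-Mul1  regs: r0:3,r1:Mul1,r2:8,r3:6
  c2: issue ADD r0<-Add1  regs: r0:Add1,r1:Mul1,r2:8,r3:6
  c3: issue ADD r1<-Add2  regs: r0:Add1,r1:Add2,r2:8,r3:6
  c4: stall  regs: r0:Add1,r1:Add2,r2:8,r3:6
  c5: stall  regs: r0:Add1,r1:Add2,r2:8,r3:6
  c6: CDB Mul1=64; stall  regs: r0:Add1,r1:Add2,r2:8,r3:6
  c7: stall  regs: r0:Add1,r1:Add2,r2:8,r3:6
  c8: stall  regs: r0:Add1,r1:Add2,r2:8,r3:6
  c9: CDB Add1=72; issue SUB r2<-Add1  regs: r0:72,r1:Add2,r2:Add1,r3:6
  c10: CDB Add2=70; issue SUB r0<-Add2  regs: r0:Add2,r1:70,r2:Add1,r3:6
  c11: stall  regs: r0:Add2,r1:70,r2:Add1,r3:6
  c12: stall  regs: r0:Add2,r1:70,r2:Add1,r3:6
  c13: CDB Add1=2; issue ADD r1<-Add1  regs: r0:Add2,r1:Add1,r2:2,r3:6
  c14: issue MUL r0<-Mul1  regs: r0:Mul1,r1:Add1,r2:2,r3:6
  c15: stall  regs: r0:Mul1,r1:Add1,r2:2,r3:6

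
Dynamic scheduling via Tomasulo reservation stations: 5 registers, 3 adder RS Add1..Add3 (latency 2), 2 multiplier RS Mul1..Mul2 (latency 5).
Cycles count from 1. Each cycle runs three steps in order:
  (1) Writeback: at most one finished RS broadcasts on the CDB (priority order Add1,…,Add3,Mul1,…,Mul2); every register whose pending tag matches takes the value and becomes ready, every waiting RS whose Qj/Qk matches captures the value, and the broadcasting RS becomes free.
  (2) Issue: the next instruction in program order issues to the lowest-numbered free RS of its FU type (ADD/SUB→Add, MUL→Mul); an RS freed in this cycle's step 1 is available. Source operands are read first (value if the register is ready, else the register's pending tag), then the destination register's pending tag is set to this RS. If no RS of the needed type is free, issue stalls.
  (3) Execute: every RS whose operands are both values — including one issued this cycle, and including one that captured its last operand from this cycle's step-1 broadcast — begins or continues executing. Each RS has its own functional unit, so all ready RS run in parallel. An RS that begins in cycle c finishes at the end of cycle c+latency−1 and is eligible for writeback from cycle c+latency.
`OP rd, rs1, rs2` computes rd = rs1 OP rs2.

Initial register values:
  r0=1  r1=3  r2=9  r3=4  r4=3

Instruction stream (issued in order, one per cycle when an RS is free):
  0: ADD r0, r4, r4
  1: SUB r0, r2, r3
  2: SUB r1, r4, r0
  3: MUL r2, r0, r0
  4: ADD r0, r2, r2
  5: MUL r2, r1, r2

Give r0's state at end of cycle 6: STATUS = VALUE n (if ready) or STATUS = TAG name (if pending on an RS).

cycle 1: issue ADD r0<-Add1 // r0:Add1,r1:3,r2:9,r3:4,r4:3
cycle 2: issue SUB r0<-Add2 // r0:Add2,r1:3,r2:9,r3:4,r4:3
cycle 3: CDB Add1=6; issue SUB r1<-Add1 // r0:Add2,r1:Add1,r2:9,r3:4,r4:3
cycle 4: CDB Add2=5; issue MUL r2<-Mul1 // r0:5,r1:Add1,r2:Mul1,r3:4,r4:3
cycle 5: issue ADD r0<-Add2 // r0:Add2,r1:Add1,r2:Mul1,r3:4,r4:3
cycle 6: CDB Add1=-2; issue MUL r2<-Mul2 // r0:Add2,r1:-2,r2:Mul2,r3:4,r4:3

STATUS = TAG Add2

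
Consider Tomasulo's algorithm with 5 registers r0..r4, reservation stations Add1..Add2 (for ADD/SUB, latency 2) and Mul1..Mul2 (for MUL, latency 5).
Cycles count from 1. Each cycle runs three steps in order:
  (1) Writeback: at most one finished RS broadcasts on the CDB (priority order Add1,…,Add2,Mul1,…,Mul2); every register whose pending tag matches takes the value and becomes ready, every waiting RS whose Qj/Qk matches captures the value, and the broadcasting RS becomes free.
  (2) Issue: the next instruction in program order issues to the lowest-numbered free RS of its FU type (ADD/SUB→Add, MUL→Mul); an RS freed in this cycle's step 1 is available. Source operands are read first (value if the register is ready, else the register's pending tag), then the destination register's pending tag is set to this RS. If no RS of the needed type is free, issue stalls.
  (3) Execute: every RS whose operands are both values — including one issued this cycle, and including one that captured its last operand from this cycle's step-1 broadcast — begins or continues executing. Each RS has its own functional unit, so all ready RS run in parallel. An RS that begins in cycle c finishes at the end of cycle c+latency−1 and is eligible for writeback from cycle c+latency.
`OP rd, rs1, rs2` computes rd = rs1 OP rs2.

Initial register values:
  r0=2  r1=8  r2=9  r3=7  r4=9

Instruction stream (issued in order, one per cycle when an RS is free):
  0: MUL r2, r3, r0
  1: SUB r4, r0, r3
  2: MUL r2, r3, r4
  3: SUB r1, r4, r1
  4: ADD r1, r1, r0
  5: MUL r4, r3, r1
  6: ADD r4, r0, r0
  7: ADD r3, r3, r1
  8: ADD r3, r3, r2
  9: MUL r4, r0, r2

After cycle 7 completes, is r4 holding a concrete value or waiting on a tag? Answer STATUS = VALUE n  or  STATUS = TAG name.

c1: issue MUL r2<-Mul1 | r0:2,r1:8,r2:Mul1,r3:7,r4:9
c2: issue SUB r4<-Add1 | r0:2,r1:8,r2:Mul1,r3:7,r4:Add1
c3: issue MUL r2<-Mul2 | r0:2,r1:8,r2:Mul2,r3:7,r4:Add1
c4: CDB Add1=-5; issue SUB r1<-Add1 | r0:2,r1:Add1,r2:Mul2,r3:7,r4:-5
c5: issue ADD r1<-Add2 | r0:2,r1:Add2,r2:Mul2,r3:7,r4:-5
c6: CDB Add1=-13; stall | r0:2,r1:Add2,r2:Mul2,r3:7,r4:-5
c7: CDB Mul1=14; issue MUL r4<-Mul1 | r0:2,r1:Add2,r2:Mul2,r3:7,r4:Mul1

STATUS = TAG Mul1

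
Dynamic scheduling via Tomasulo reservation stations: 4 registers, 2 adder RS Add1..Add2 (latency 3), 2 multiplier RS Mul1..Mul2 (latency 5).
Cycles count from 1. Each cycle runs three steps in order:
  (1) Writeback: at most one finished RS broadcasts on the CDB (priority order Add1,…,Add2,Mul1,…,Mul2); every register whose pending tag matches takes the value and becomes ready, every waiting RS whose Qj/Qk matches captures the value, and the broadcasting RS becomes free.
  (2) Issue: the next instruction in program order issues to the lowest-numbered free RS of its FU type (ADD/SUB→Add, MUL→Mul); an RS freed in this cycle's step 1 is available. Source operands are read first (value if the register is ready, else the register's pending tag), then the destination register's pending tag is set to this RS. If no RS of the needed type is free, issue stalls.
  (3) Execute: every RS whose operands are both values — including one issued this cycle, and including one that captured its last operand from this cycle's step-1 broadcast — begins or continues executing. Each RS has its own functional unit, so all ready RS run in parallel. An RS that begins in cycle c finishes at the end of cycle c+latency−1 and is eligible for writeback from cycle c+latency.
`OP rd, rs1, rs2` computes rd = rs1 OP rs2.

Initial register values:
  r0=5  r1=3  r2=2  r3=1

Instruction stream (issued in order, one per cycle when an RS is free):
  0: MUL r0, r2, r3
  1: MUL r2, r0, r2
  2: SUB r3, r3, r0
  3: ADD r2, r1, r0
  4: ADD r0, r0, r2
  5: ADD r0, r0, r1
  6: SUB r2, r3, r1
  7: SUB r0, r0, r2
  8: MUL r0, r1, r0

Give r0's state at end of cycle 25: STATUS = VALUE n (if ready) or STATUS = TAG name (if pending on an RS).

c1: issue MUL r0<-Mul1 | r0:Mul1,r1:3,r2:2,r3:1
c2: issue MUL r2<-Mul2 | r0:Mul1,r1:3,r2:Mul2,r3:1
c3: issue SUB r3<-Add1 | r0:Mul1,r1:3,r2:Mul2,r3:Add1
c4: issue ADD r2<-Add2 | r0:Mul1,r1:3,r2:Add2,r3:Add1
c5: stall | r0:Mul1,r1:3,r2:Add2,r3:Add1
c6: CDB Mul1=2; stall | r0:2,r1:3,r2:Add2,r3:Add1
c7: stall | r0:2,r1:3,r2:Add2,r3:Add1
c8: stall | r0:2,r1:3,r2:Add2,r3:Add1
c9: CDB Add1=-1; issue ADD r0<-Add1 | r0:Add1,r1:3,r2:Add2,r3:-1
c10: CDB Add2=5; issue ADD r0<-Add2 | r0:Add2,r1:3,r2:5,r3:-1
c11: CDB Mul2=4; stall | r0:Add2,r1:3,r2:5,r3:-1
c12: stall | r0:Add2,r1:3,r2:5,r3:-1
c13: CDB Add1=7; issue SUB r2<-Add1 | r0:Add2,r1:3,r2:Add1,r3:-1
c14: stall | r0:Add2,r1:3,r2:Add1,r3:-1
c15: stall | r0:Add2,r1:3,r2:Add1,r3:-1
c16: CDB Add1=-4; issue SUB r0<-Add1 | r0:Add1,r1:3,r2:-4,r3:-1
c17: CDB Add2=10; issue MUL r0<-Mul1 | r0:Mul1,r1:3,r2:-4,r3:-1
c18: - | r0:Mul1,r1:3,r2:-4,r3:-1
c19: - | r0:Mul1,r1:3,r2:-4,r3:-1
c20: CDB Add1=14 | r0:Mul1,r1:3,r2:-4,r3:-1
c21: - | r0:Mul1,r1:3,r2:-4,r3:-1
c22: - | r0:Mul1,r1:3,r2:-4,r3:-1
c23: - | r0:Mul1,r1:3,r2:-4,r3:-1
c24: - | r0:Mul1,r1:3,r2:-4,r3:-1
c25: CDB Mul1=42 | r0:42,r1:3,r2:-4,r3:-1

STATUS = VALUE 42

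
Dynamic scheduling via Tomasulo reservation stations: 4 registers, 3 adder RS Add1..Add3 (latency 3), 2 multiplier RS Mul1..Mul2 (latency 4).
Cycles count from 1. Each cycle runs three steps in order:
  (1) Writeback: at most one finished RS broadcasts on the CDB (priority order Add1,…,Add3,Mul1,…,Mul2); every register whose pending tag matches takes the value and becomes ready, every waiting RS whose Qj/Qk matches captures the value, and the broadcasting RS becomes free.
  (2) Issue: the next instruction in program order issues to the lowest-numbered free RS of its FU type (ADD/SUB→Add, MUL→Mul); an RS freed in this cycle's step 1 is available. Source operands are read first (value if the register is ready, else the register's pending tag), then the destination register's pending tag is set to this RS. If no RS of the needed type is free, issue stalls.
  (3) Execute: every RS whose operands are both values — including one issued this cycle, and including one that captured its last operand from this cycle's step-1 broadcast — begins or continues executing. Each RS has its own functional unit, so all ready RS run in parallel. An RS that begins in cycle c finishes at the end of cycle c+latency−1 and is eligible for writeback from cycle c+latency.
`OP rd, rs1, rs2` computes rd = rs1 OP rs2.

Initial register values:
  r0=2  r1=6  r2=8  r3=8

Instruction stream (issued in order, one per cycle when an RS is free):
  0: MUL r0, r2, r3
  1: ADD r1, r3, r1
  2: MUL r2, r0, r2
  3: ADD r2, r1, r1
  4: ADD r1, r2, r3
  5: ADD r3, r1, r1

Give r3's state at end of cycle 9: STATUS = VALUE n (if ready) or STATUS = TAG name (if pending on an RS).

cycle 1: issue MUL r0<-Mul1 // r0:Mul1,r1:6,r2:8,r3:8
cycle 2: issue ADD r1<-Add1 // r0:Mul1,r1:Add1,r2:8,r3:8
cycle 3: issue MUL r2<-Mul2 // r0:Mul1,r1:Add1,r2:Mul2,r3:8
cycle 4: issue ADD r2<-Add2 // r0:Mul1,r1:Add1,r2:Add2,r3:8
cycle 5: CDB Add1=14; issue ADD r1<-Add1 // r0:Mul1,r1:Add1,r2:Add2,r3:8
cycle 6: CDB Mul1=64; issue ADD r3<-Add3 // r0:64,r1:Add1,r2:Add2,r3:Add3
cycle 7: - // r0:64,r1:Add1,r2:Add2,r3:Add3
cycle 8: CDB Add2=28 // r0:64,r1:Add1,r2:28,r3:Add3
cycle 9: - // r0:64,r1:Add1,r2:28,r3:Add3

STATUS = TAG Add3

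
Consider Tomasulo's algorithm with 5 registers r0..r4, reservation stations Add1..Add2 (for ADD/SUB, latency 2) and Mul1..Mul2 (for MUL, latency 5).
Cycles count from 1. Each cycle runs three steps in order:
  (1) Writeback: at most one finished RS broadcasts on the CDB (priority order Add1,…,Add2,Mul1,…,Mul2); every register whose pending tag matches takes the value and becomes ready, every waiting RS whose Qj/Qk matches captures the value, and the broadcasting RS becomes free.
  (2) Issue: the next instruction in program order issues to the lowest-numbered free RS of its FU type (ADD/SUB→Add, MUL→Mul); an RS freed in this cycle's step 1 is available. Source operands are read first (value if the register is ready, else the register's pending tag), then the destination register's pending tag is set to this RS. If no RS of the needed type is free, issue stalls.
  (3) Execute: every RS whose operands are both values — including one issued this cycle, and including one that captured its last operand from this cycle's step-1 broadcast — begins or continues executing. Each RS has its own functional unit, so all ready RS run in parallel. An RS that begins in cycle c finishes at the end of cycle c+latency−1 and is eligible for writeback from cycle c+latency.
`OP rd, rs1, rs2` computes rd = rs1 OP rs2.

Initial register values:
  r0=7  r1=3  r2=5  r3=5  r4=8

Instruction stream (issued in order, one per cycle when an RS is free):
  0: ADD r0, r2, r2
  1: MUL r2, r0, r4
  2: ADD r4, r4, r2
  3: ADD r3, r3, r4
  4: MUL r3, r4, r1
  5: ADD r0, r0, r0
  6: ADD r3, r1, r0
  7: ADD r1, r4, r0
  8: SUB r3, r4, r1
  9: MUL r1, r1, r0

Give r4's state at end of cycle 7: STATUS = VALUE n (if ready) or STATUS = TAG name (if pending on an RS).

  c1: issue ADD r0<-Add1  regs: r0:Add1,r1:3,r2:5,r3:5,r4:8
  c2: issue MUL r2<-Mul1  regs: r0:Add1,r1:3,r2:Mul1,r3:5,r4:8
  c3: CDB Add1=10; issue ADD r4<-Add1  regs: r0:10,r1:3,r2:Mul1,r3:5,r4:Add1
  c4: issue ADD r3<-Add2  regs: r0:10,r1:3,r2:Mul1,r3:Add2,r4:Add1
  c5: issue MUL r3<-Mul2  regs: r0:10,r1:3,r2:Mul1,r3:Mul2,r4:Add1
  c6: stall  regs: r0:10,r1:3,r2:Mul1,r3:Mul2,r4:Add1
  c7: stall  regs: r0:10,r1:3,r2:Mul1,r3:Mul2,r4:Add1

STATUS = TAG Add1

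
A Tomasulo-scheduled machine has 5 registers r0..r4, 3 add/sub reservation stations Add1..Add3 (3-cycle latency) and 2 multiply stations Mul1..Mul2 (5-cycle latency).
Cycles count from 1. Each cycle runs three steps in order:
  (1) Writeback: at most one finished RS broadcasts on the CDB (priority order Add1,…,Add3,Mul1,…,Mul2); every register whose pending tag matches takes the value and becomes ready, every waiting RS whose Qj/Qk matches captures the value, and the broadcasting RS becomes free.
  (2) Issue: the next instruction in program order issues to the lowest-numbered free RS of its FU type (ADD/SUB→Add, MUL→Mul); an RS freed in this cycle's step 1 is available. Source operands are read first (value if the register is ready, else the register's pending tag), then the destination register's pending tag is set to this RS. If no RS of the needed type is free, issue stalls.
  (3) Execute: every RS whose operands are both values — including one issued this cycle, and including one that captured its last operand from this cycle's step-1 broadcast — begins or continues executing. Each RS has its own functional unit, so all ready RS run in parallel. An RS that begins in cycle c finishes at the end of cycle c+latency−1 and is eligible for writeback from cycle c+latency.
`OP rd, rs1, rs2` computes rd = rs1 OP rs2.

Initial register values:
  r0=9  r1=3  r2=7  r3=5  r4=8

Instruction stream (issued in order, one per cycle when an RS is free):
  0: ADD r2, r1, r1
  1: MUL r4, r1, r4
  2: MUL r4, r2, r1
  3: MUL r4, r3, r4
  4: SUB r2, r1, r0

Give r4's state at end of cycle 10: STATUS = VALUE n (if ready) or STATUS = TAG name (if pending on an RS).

cycle 1: issue ADD r2<-Add1 // r0:9,r1:3,r2:Add1,r3:5,r4:8
cycle 2: issue MUL r4<-Mul1 // r0:9,r1:3,r2:Add1,r3:5,r4:Mul1
cycle 3: issue MUL r4<-Mul2 // r0:9,r1:3,r2:Add1,r3:5,r4:Mul2
cycle 4: CDB Add1=6; stall // r0:9,r1:3,r2:6,r3:5,r4:Mul2
cycle 5: stall // r0:9,r1:3,r2:6,r3:5,r4:Mul2
cycle 6: stall // r0:9,r1:3,r2:6,r3:5,r4:Mul2
cycle 7: CDB Mul1=24; issue MUL r4<-Mul1 // r0:9,r1:3,r2:6,r3:5,r4:Mul1
cycle 8: issue SUB r2<-Add1 // r0:9,r1:3,r2:Add1,r3:5,r4:Mul1
cycle 9: CDB Mul2=18 // r0:9,r1:3,r2:Add1,r3:5,r4:Mul1
cycle 10: - // r0:9,r1:3,r2:Add1,r3:5,r4:Mul1

STATUS = TAG Mul1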